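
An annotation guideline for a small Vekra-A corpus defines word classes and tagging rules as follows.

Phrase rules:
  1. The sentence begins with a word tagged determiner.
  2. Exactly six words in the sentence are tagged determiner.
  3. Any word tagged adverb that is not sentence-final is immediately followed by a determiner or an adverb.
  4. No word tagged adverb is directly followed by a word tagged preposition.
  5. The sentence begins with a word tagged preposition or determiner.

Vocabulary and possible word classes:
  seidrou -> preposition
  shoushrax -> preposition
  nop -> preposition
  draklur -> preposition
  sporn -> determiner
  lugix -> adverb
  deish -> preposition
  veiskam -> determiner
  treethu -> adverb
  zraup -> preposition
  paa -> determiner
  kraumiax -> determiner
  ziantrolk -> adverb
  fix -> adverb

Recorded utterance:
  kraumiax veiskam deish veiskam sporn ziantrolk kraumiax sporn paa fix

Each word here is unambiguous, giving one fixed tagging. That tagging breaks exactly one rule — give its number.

Fixed tagging: determiner determiner preposition determiner determiner adverb determiner determiner determiner adverb.
Checking each rule: R1 holds, R2 violated, R3 holds, R4 holds, R5 holds.
Only rule 2 fails.

2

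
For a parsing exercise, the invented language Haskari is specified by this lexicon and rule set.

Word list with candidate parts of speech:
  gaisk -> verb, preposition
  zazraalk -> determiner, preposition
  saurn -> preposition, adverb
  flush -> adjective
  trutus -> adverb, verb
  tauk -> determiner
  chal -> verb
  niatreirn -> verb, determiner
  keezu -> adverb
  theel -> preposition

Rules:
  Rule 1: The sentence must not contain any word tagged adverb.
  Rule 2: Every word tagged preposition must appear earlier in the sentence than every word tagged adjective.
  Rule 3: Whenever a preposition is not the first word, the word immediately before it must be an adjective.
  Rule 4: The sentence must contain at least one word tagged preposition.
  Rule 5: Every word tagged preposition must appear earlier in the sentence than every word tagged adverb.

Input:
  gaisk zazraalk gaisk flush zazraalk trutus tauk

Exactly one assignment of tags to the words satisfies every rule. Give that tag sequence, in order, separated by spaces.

preposition determiner verb adjective determiner verb determiner

Candidates per position — 1:gaisk {verb,preposition}; 2:zazraalk {determiner,preposition}; 3:gaisk {verb,preposition}; 4:flush {adjective}; 5:zazraalk {determiner,preposition}; 6:trutus {adverb,verb}; 7:tauk {determiner}.
Word 2 cannot be preposition — rule 3 would then fail for every completion. It is determiner.
Word 3 cannot be preposition — rule 3 would then fail for every completion. It is verb.
Word 5 cannot be preposition — rule 2 would then fail for every completion. It is determiner.
Word 6 cannot be adverb — rule 1 would then fail for every completion. It is verb.
Word 1 cannot be verb — rule 4 would then fail for every completion. It is preposition.
The unique satisfying tagging is: preposition determiner verb adjective determiner verb determiner.
Check: rule 1 holds; rule 2 holds; rule 3 holds; rule 4 holds; rule 5 holds.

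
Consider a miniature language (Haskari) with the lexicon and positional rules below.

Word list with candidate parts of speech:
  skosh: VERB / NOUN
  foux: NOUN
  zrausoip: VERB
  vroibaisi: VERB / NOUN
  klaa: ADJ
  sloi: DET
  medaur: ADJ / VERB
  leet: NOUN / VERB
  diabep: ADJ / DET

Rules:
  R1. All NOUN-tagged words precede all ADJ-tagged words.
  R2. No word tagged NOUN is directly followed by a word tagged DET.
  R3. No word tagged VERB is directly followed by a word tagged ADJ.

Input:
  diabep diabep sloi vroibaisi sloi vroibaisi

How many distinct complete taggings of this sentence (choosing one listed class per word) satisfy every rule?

5

Candidates per position — 1:diabep {ADJ,DET}; 2:diabep {ADJ,DET}; 3:sloi {DET}; 4:vroibaisi {VERB,NOUN}; 5:sloi {DET}; 6:vroibaisi {VERB,NOUN}.
There are 16 candidate sequences in total.
The sequences that satisfy every rule: ADJ ADJ DET VERB DET VERB; ADJ DET DET VERB DET VERB; DET ADJ DET VERB DET VERB; DET DET DET VERB DET VERB; DET DET DET VERB DET NOUN.
Count = 5.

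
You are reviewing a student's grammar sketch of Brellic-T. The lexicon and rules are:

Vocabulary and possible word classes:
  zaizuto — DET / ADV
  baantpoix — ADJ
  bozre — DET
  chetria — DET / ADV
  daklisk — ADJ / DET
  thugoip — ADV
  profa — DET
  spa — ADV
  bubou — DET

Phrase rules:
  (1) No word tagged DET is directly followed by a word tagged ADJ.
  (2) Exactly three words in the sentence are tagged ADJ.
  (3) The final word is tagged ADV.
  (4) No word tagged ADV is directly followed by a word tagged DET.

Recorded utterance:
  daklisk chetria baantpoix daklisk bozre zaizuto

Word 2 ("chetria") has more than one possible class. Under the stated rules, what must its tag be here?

ADV

Candidates per position — 1:daklisk {ADJ,DET}; 2:chetria {DET,ADV}; 3:baantpoix {ADJ}; 4:daklisk {ADJ,DET}; 5:bozre {DET}; 6:zaizuto {DET,ADV}.
At position 1, choosing DET makes rule 2 impossible to satisfy; hence ADJ.
At position 2, choosing DET makes rule 1 impossible to satisfy; hence ADV.
At position 4, choosing DET makes rule 2 impossible to satisfy; hence ADJ.
At position 6, choosing DET makes rule 3 impossible to satisfy; hence ADV.
The only consistent sequence is: ADJ ADV ADJ ADJ DET ADV.
Verifying each rule — rule 1 satisfied; rule 2 satisfied; rule 3 satisfied; rule 4 satisfied.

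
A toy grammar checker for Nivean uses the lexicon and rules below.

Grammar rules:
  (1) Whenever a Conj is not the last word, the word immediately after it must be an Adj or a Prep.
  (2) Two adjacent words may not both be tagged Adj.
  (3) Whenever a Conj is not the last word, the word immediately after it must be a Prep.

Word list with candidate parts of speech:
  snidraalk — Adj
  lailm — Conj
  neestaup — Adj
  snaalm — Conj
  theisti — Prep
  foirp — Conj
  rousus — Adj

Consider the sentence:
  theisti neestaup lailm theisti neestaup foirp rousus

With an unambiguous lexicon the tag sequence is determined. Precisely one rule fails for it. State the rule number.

Fixed tagging: Prep Adj Conj Prep Adj Conj Adj.
Applying the rules: R1 pass, R2 pass, R3 fail.
Only rule 3 fails.

3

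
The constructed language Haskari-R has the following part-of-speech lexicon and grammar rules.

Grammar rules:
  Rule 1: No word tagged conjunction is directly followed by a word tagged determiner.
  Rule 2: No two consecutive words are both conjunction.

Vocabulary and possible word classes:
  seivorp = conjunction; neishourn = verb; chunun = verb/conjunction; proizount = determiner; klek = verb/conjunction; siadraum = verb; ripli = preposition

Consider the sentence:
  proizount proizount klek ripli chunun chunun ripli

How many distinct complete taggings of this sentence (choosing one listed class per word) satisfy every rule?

Candidates per position — 1:proizount {determiner}; 2:proizount {determiner}; 3:klek {verb,conjunction}; 4:ripli {preposition}; 5:chunun {verb,conjunction}; 6:chunun {verb,conjunction}; 7:ripli {preposition}.
There are 8 candidate sequences in total.
Checking each against the rules leaves 6 sequences.
Count = 6.

6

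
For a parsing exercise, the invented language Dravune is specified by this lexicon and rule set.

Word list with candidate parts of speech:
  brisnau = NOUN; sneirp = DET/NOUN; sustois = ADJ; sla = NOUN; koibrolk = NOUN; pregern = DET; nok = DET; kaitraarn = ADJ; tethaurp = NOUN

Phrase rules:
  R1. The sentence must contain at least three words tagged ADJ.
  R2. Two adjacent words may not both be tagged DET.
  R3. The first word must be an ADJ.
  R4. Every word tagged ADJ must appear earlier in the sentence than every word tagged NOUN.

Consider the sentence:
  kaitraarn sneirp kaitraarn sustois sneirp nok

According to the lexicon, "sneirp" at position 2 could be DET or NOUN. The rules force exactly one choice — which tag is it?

DET

Candidates per position — 1:kaitraarn {ADJ}; 2:sneirp {DET,NOUN}; 3:kaitraarn {ADJ}; 4:sustois {ADJ}; 5:sneirp {DET,NOUN}; 6:nok {DET}.
Position 2: NOUN is ruled out by rule 4; that leaves DET.
Position 5: DET is ruled out by rule 2; that leaves NOUN.
The unique satisfying tagging is: ADJ DET ADJ ADJ NOUN DET.
Rule-by-rule: rule 1 holds; rule 2 holds; rule 3 holds; rule 4 holds.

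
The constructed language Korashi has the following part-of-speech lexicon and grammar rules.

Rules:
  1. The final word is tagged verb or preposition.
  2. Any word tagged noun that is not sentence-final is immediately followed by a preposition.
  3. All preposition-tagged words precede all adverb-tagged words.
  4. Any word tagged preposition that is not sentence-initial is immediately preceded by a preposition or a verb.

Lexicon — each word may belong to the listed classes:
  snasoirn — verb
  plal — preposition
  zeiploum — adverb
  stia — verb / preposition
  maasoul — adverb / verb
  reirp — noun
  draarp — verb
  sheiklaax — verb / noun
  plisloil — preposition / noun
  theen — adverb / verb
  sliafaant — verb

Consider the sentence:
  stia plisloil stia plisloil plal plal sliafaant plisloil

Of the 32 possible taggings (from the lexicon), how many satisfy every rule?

Candidates per position — 1:stia {verb,preposition}; 2:plisloil {preposition,noun}; 3:stia {verb,preposition}; 4:plisloil {preposition,noun}; 5:plal {preposition}; 6:plal {preposition}; 7:sliafaant {verb}; 8:plisloil {preposition,noun}.
There are 32 candidate sequences in total.
The sequences that satisfy every rule: verb preposition verb preposition preposition preposition verb preposition; verb preposition preposition preposition preposition preposition verb preposition; preposition preposition verb preposition preposition preposition verb preposition; preposition preposition preposition preposition preposition preposition verb preposition.
Count = 4.

4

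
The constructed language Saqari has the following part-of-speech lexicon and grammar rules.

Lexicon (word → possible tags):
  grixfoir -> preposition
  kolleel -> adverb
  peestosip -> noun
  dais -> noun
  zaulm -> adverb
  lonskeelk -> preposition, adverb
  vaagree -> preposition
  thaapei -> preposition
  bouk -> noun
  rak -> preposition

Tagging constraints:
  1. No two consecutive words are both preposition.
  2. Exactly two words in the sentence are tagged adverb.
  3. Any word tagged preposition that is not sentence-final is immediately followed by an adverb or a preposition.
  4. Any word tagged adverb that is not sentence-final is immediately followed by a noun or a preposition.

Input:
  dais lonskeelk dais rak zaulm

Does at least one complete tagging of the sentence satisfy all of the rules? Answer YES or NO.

Candidates per position — 1:dais {noun}; 2:lonskeelk {preposition,adverb}; 3:dais {noun}; 4:rak {preposition}; 5:zaulm {adverb}.
One satisfying assignment: noun adverb noun preposition adverb.
Rule-by-rule: rule 1 holds; rule 2 holds; rule 3 holds; rule 4 holds.

YES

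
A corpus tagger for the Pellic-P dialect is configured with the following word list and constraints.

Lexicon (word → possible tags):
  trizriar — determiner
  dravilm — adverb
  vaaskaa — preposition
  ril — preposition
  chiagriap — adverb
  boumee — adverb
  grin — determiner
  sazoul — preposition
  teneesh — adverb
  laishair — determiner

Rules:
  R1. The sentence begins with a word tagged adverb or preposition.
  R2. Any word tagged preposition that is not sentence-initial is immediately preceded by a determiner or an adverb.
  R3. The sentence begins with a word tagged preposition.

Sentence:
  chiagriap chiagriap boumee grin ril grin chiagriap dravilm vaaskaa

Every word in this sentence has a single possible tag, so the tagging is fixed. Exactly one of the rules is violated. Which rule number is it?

Fixed tagging: adverb adverb adverb determiner preposition determiner adverb adverb preposition.
Applying the rules: R1 pass, R2 pass, R3 fail.
Only rule 3 fails.

3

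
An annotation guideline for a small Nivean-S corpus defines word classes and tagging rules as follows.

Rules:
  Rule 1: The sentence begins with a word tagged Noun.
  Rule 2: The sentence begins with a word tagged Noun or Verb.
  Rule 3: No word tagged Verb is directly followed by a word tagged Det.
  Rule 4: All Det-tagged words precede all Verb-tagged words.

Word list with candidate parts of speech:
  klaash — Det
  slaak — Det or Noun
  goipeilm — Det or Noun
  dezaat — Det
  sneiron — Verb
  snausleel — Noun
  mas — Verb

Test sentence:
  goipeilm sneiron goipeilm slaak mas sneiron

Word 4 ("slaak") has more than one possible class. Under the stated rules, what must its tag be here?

Candidates per position — 1:goipeilm {Det,Noun}; 2:sneiron {Verb}; 3:goipeilm {Det,Noun}; 4:slaak {Det,Noun}; 5:mas {Verb}; 6:sneiron {Verb}.
Position 1: tagging it Det would leave rule 1 unsatisfiable, so it must be Noun.
Position 3: tagging it Det would leave rule 3 unsatisfiable, so it must be Noun.
Position 4: tagging it Det would leave rule 4 unsatisfiable, so it must be Noun.
So the tagging must be: Noun Verb Noun Noun Verb Verb.
Verifying each rule — rule 1 ✓; rule 2 ✓; rule 3 ✓; rule 4 ✓.

Noun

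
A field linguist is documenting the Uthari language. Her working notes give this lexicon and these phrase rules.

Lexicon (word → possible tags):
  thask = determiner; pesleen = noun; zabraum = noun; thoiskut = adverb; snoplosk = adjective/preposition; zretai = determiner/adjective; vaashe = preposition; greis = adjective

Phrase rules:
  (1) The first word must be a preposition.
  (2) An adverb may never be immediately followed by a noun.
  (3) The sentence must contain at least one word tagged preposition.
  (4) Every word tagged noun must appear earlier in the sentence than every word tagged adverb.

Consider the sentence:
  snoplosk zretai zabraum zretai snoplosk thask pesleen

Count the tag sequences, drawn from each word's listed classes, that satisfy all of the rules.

Candidates per position — 1:snoplosk {adjective,preposition}; 2:zretai {determiner,adjective}; 3:zabraum {noun}; 4:zretai {determiner,adjective}; 5:snoplosk {adjective,preposition}; 6:thask {determiner}; 7:pesleen {noun}.
There are 16 candidate sequences in total.
Checking each against the rules leaves 8 sequences.
Count = 8.

8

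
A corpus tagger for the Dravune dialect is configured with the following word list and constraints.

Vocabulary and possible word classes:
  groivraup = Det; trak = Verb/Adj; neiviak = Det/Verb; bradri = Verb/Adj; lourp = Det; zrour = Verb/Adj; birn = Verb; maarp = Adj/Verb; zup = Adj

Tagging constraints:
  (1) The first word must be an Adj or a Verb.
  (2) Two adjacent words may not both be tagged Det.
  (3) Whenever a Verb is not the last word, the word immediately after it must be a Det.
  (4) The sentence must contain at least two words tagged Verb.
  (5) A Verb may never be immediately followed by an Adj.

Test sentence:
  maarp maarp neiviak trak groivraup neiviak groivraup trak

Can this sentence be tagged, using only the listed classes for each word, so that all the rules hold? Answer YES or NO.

YES

Candidates per position — 1:maarp {Adj,Verb}; 2:maarp {Adj,Verb}; 3:neiviak {Det,Verb}; 4:trak {Verb,Adj}; 5:groivraup {Det}; 6:neiviak {Det,Verb}; 7:groivraup {Det}; 8:trak {Verb,Adj}.
One satisfying assignment: Adj Adj Det Verb Det Verb Det Verb.
Rule-by-rule: rule 1 satisfied; rule 2 satisfied; rule 3 satisfied; rule 4 satisfied; rule 5 satisfied.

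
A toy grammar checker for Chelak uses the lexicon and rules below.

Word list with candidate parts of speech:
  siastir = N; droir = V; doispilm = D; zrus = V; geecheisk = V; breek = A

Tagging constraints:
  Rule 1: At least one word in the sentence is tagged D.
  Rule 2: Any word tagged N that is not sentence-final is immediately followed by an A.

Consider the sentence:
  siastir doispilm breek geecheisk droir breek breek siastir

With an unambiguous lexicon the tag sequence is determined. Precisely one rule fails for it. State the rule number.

2

Fixed tagging: N D A V V A A N.
Checking each rule: R1 holds, R2 violated.
Only rule 2 fails.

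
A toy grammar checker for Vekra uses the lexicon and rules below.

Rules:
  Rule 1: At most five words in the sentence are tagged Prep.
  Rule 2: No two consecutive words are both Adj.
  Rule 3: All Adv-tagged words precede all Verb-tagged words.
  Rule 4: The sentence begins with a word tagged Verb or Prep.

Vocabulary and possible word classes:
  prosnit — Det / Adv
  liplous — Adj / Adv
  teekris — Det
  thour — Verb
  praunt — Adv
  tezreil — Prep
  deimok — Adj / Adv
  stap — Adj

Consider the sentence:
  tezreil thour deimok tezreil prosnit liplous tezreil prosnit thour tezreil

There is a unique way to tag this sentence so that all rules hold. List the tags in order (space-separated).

Prep Verb Adj Prep Det Adj Prep Det Verb Prep

Candidates per position — 1:tezreil {Prep}; 2:thour {Verb}; 3:deimok {Adj,Adv}; 4:tezreil {Prep}; 5:prosnit {Det,Adv}; 6:liplous {Adj,Adv}; 7:tezreil {Prep}; 8:prosnit {Det,Adv}; 9:thour {Verb}; 10:tezreil {Prep}.
Position 3: Adv is ruled out by rule 3; that leaves Adj.
Position 5: Adv is ruled out by rule 3; that leaves Det.
Position 6: Adv is ruled out by rule 3; that leaves Adj.
Position 8: Adv is ruled out by rule 3; that leaves Det.
That leaves exactly one tagging: Prep Verb Adj Prep Det Adj Prep Det Verb Prep.
Checking: rule 1 ✓; rule 2 ✓; rule 3 ✓; rule 4 ✓.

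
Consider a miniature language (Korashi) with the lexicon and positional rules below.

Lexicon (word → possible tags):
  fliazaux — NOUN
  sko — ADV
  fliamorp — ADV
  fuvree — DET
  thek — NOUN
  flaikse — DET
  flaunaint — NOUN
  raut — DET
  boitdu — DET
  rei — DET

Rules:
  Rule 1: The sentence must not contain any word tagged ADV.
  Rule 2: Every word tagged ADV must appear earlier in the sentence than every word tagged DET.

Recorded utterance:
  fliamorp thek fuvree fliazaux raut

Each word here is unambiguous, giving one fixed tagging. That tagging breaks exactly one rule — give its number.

1

Fixed tagging: ADV NOUN DET NOUN DET.
Rule check: R1 fails, R2 ok.
Only rule 1 fails.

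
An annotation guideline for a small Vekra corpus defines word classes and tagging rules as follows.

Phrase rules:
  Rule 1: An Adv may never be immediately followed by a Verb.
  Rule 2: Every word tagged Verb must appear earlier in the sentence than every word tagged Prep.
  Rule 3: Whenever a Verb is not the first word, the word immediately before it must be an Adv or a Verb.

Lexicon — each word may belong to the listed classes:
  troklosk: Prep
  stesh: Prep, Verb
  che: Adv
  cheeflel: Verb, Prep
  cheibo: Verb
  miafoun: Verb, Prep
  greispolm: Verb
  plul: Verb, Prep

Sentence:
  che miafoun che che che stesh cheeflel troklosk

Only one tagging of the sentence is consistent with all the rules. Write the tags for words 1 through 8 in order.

Candidates per position — 1:che {Adv}; 2:miafoun {Verb,Prep}; 3:che {Adv}; 4:che {Adv}; 5:che {Adv}; 6:stesh {Prep,Verb}; 7:cheeflel {Verb,Prep}; 8:troklosk {Prep}.
At position 2, choosing Verb makes rule 1 impossible to satisfy; hence Prep.
At position 6, choosing Verb makes rule 1 impossible to satisfy; hence Prep.
At position 7, choosing Verb makes rule 2 impossible to satisfy; hence Prep.
That leaves exactly one tagging: Adv Prep Adv Adv Adv Prep Prep Prep.
Verifying each rule — rule 1 ✓; rule 2 ✓; rule 3 ✓.

Adv Prep Adv Adv Adv Prep Prep Prep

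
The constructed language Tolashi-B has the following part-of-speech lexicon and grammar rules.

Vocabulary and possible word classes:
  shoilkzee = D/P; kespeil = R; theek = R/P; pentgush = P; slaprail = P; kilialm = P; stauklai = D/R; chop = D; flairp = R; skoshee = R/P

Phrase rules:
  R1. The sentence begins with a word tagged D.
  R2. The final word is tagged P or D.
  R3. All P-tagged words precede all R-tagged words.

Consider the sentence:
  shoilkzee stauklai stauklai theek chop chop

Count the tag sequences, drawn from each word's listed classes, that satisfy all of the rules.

Candidates per position — 1:shoilkzee {D,P}; 2:stauklai {D,R}; 3:stauklai {D,R}; 4:theek {R,P}; 5:chop {D}; 6:chop {D}.
There are 16 candidate sequences in total.
The sequences that satisfy every rule: D D D R D D; D D D P D D; D D R R D D; D R D R D D; D R R R D D.
Count = 5.

5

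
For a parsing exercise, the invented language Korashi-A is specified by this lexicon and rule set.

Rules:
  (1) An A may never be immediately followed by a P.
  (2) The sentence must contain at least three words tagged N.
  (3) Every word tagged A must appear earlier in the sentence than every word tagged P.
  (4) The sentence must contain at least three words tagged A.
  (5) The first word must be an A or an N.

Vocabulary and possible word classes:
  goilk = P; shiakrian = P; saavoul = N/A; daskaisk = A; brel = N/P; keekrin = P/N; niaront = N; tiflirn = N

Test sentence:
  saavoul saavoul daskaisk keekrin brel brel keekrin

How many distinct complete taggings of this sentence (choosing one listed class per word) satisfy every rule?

4

Candidates per position — 1:saavoul {N,A}; 2:saavoul {N,A}; 3:daskaisk {A}; 4:keekrin {P,N}; 5:brel {N,P}; 6:brel {N,P}; 7:keekrin {P,N}.
There are 64 candidate sequences in total.
The sequences that satisfy every rule: A A A N N N P; A A A N N N N; A A A N N P N; A A A N P N N.
Count = 4.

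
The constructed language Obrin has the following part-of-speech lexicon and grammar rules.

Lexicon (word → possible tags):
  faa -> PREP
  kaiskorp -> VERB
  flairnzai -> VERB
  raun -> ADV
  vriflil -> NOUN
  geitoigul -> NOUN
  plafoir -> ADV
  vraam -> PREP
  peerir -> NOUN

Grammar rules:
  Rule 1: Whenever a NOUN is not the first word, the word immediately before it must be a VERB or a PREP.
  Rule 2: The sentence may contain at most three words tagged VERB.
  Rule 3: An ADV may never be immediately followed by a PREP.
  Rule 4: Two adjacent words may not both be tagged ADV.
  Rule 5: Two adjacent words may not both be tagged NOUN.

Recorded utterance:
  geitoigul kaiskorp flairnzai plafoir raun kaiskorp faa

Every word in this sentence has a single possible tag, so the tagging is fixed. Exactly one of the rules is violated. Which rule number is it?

Fixed tagging: NOUN VERB VERB ADV ADV VERB PREP.
Checking each rule: R1 ok, R2 ok, R3 ok, R4 fails, R5 ok.
Only rule 4 fails.

4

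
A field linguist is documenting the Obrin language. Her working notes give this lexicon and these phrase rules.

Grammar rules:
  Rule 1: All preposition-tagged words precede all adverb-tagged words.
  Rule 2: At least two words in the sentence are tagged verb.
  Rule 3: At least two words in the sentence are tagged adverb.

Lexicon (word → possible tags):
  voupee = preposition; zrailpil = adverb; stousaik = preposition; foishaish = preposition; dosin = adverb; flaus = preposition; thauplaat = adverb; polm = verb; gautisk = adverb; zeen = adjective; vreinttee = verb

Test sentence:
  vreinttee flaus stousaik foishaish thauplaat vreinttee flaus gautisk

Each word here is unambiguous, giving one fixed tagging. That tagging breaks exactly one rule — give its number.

Fixed tagging: verb preposition preposition preposition adverb verb preposition adverb.
Rule check: R1 fails, R2 ok, R3 ok.
Only rule 1 fails.

1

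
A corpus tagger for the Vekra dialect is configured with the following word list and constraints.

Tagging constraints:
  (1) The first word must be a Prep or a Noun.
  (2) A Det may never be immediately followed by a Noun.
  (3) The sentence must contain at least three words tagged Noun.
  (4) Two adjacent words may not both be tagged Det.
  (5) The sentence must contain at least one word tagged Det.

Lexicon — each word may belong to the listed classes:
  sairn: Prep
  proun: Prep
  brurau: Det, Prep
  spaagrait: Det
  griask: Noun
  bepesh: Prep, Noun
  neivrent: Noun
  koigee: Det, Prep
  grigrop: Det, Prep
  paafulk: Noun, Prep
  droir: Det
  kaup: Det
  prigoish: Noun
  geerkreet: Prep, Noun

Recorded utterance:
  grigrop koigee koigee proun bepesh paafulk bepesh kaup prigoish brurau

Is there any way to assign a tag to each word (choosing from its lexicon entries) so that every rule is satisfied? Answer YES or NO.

NO

Candidates per position — 1:grigrop {Det,Prep}; 2:koigee {Det,Prep}; 3:koigee {Det,Prep}; 4:proun {Prep}; 5:bepesh {Prep,Noun}; 6:paafulk {Noun,Prep}; 7:bepesh {Prep,Noun}; 8:kaup {Det}; 9:prigoish {Noun}; 10:brurau {Det,Prep}.
Rule 2 cannot be satisfied by any choice of tags from the lexicon.
So there is no consistent tagging.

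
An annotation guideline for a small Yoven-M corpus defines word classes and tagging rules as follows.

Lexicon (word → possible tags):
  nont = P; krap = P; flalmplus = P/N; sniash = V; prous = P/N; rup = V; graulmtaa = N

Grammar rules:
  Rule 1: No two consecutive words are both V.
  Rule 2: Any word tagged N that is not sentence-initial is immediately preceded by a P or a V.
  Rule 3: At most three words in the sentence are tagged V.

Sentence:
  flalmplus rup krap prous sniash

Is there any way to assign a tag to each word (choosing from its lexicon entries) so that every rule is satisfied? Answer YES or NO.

Candidates per position — 1:flalmplus {P,N}; 2:rup {V}; 3:krap {P}; 4:prous {P,N}; 5:sniash {V}.
One satisfying assignment: N V P P V.
Checking: rule 1 holds; rule 2 holds; rule 3 holds.

YES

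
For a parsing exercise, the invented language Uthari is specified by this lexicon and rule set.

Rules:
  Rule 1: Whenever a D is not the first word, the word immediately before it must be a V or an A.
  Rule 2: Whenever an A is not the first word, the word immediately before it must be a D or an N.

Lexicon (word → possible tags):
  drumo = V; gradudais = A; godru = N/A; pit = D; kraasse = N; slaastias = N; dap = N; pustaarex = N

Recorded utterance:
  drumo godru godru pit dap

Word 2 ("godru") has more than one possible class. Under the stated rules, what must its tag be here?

Candidates per position — 1:drumo {V}; 2:godru {N,A}; 3:godru {N,A}; 4:pit {D}; 5:dap {N}.
Word 2 cannot be A — rule 2 would then fail for every completion. It is N.
Word 3 cannot be N — rule 1 would then fail for every completion. It is A.
The unique satisfying tagging is: V N A D N.
Rule-by-rule: rule 1 ✓; rule 2 ✓.

N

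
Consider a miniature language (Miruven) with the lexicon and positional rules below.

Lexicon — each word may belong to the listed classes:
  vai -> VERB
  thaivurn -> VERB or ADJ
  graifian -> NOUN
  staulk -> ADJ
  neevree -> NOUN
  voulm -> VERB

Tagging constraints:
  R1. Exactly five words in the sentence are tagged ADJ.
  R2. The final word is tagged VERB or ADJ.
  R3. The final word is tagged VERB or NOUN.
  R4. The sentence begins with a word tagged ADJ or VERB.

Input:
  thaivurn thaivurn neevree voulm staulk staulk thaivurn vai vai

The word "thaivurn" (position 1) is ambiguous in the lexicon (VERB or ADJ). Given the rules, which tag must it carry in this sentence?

Candidates per position — 1:thaivurn {VERB,ADJ}; 2:thaivurn {VERB,ADJ}; 3:neevree {NOUN}; 4:voulm {VERB}; 5:staulk {ADJ}; 6:staulk {ADJ}; 7:thaivurn {VERB,ADJ}; 8:vai {VERB}; 9:vai {VERB}.
Word 1 cannot be VERB — rule 1 would then fail for every completion. It is ADJ.
Word 2 cannot be VERB — rule 1 would then fail for every completion. It is ADJ.
Word 7 cannot be VERB — rule 1 would then fail for every completion. It is ADJ.
The unique satisfying tagging is: ADJ ADJ NOUN VERB ADJ ADJ ADJ VERB VERB.
Check: rule 1 holds; rule 2 holds; rule 3 holds; rule 4 holds.

ADJ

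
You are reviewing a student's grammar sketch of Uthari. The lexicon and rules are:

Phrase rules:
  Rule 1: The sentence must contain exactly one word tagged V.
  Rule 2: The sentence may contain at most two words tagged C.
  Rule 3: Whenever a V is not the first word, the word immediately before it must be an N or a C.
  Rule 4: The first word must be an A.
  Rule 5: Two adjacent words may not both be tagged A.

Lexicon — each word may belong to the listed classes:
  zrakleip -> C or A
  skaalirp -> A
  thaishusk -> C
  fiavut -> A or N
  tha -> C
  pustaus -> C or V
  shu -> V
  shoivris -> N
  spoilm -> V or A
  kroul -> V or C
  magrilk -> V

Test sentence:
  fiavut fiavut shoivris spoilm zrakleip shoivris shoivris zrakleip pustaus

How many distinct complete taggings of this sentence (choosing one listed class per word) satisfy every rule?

4

Candidates per position — 1:fiavut {A,N}; 2:fiavut {A,N}; 3:shoivris {N}; 4:spoilm {V,A}; 5:zrakleip {C,A}; 6:shoivris {N}; 7:shoivris {N}; 8:zrakleip {C,A}; 9:pustaus {C,V}.
There are 64 candidate sequences in total.
The sequences that satisfy every rule: A N N V C N N A C; A N N V A N N C C; A N N V A N N A C; A N N A C N N C V.
Count = 4.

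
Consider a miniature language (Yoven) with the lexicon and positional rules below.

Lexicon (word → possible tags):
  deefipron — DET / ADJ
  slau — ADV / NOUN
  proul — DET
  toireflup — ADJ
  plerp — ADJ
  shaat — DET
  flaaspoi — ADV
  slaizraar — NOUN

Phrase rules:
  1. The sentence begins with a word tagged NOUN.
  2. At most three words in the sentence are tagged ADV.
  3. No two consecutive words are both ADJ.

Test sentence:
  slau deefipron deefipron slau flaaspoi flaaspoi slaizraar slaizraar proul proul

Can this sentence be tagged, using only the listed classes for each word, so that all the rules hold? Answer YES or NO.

Candidates per position — 1:slau {ADV,NOUN}; 2:deefipron {DET,ADJ}; 3:deefipron {DET,ADJ}; 4:slau {ADV,NOUN}; 5:flaaspoi {ADV}; 6:flaaspoi {ADV}; 7:slaizraar {NOUN}; 8:slaizraar {NOUN}; 9:proul {DET}; 10:proul {DET}.
One satisfying assignment: NOUN DET ADJ NOUN ADV ADV NOUN NOUN DET DET.
Checking: rule 1 ok; rule 2 ok; rule 3 ok.

YES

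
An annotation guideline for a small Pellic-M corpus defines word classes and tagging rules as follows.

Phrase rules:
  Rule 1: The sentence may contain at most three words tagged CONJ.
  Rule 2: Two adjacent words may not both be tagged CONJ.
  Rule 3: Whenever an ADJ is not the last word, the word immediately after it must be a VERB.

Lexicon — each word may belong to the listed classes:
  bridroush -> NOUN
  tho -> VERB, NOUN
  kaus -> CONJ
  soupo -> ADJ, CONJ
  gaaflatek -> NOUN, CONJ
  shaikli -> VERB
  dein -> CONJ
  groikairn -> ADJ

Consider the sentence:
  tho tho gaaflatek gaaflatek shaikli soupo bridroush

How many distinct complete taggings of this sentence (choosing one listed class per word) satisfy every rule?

Candidates per position — 1:tho {VERB,NOUN}; 2:tho {VERB,NOUN}; 3:gaaflatek {NOUN,CONJ}; 4:gaaflatek {NOUN,CONJ}; 5:shaikli {VERB}; 6:soupo {ADJ,CONJ}; 7:bridroush {NOUN}.
There are 32 candidate sequences in total.
Checking each against the rules leaves 12 sequences.
Count = 12.

12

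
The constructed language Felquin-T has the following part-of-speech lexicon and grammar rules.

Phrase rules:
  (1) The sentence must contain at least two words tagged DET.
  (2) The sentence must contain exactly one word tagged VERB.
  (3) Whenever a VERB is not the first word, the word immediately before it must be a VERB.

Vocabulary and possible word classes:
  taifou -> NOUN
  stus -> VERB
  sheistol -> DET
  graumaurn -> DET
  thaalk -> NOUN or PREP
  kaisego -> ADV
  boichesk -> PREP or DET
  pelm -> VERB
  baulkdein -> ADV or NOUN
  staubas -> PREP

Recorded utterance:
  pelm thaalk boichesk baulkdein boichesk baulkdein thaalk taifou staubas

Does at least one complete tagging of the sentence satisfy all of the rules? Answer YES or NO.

Candidates per position — 1:pelm {VERB}; 2:thaalk {NOUN,PREP}; 3:boichesk {PREP,DET}; 4:baulkdein {ADV,NOUN}; 5:boichesk {PREP,DET}; 6:baulkdein {ADV,NOUN}; 7:thaalk {NOUN,PREP}; 8:taifou {NOUN}; 9:staubas {PREP}.
One satisfying assignment: VERB PREP DET NOUN DET NOUN NOUN NOUN PREP.
Check: rule 1 ✓; rule 2 ✓; rule 3 ✓.

YES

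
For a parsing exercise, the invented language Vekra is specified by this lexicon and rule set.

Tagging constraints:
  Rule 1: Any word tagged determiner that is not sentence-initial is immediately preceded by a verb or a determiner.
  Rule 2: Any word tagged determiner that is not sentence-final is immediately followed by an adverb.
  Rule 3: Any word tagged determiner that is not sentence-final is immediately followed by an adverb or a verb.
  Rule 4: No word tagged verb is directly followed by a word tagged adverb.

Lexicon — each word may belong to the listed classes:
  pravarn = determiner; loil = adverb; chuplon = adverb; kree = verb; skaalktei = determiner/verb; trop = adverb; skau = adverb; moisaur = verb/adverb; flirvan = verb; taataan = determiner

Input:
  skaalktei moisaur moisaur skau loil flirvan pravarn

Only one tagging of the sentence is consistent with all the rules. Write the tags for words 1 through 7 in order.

determiner adverb adverb adverb adverb verb determiner

Candidates per position — 1:skaalktei {determiner,verb}; 2:moisaur {verb,adverb}; 3:moisaur {verb,adverb}; 4:skau {adverb}; 5:loil {adverb}; 6:flirvan {verb}; 7:pravarn {determiner}.
If word 1 were verb, no tagging could satisfy rule 4; so word 1 is determiner.
If word 2 were verb, no tagging could satisfy rule 2; so word 2 is adverb.
If word 3 were verb, no tagging could satisfy rule 4; so word 3 is adverb.
The unique satisfying tagging is: determiner adverb adverb adverb adverb verb determiner.
Rule-by-rule: rule 1 satisfied; rule 2 satisfied; rule 3 satisfied; rule 4 satisfied.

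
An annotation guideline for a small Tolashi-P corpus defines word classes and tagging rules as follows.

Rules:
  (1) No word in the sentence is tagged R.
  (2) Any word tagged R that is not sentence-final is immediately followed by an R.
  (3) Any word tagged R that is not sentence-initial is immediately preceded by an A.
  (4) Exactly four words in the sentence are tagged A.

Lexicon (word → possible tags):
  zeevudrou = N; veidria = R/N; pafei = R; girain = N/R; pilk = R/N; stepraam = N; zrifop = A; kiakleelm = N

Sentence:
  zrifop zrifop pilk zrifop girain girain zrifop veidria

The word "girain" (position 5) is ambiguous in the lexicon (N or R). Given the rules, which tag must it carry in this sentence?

N

Candidates per position — 1:zrifop {A}; 2:zrifop {A}; 3:pilk {R,N}; 4:zrifop {A}; 5:girain {N,R}; 6:girain {N,R}; 7:zrifop {A}; 8:veidria {R,N}.
If word 3 were R, no tagging could satisfy rule 1; so word 3 is N.
If word 5 were R, no tagging could satisfy rule 1; so word 5 is N.
If word 6 were R, no tagging could satisfy rule 1; so word 6 is N.
If word 8 were R, no tagging could satisfy rule 1; so word 8 is N.
That leaves exactly one tagging: A A N A N N A N.
Checking: rule 1 ✓; rule 2 ✓; rule 3 ✓; rule 4 ✓.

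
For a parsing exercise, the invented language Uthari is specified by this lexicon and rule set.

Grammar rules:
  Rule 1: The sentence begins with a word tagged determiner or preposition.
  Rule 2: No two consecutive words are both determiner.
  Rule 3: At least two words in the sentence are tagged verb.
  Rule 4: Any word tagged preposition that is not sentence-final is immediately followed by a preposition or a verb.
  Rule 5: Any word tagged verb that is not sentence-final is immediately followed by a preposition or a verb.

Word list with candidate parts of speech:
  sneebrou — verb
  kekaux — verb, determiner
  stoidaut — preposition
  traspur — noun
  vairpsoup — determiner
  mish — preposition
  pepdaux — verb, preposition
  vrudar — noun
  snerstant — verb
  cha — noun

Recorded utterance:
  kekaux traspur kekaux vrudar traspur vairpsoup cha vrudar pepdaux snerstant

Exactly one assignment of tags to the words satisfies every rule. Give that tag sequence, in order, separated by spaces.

determiner noun determiner noun noun determiner noun noun verb verb

Candidates per position — 1:kekaux {verb,determiner}; 2:traspur {noun}; 3:kekaux {verb,determiner}; 4:vrudar {noun}; 5:traspur {noun}; 6:vairpsoup {determiner}; 7:cha {noun}; 8:vrudar {noun}; 9:pepdaux {verb,preposition}; 10:snerstant {verb}.
At position 1, choosing verb makes rule 1 impossible to satisfy; hence determiner.
At position 3, choosing verb makes rule 5 impossible to satisfy; hence determiner.
At position 9, choosing preposition makes rule 3 impossible to satisfy; hence verb.
The only consistent sequence is: determiner noun determiner noun noun determiner noun noun verb verb.
Checking: rule 1 satisfied; rule 2 satisfied; rule 3 satisfied; rule 4 satisfied; rule 5 satisfied.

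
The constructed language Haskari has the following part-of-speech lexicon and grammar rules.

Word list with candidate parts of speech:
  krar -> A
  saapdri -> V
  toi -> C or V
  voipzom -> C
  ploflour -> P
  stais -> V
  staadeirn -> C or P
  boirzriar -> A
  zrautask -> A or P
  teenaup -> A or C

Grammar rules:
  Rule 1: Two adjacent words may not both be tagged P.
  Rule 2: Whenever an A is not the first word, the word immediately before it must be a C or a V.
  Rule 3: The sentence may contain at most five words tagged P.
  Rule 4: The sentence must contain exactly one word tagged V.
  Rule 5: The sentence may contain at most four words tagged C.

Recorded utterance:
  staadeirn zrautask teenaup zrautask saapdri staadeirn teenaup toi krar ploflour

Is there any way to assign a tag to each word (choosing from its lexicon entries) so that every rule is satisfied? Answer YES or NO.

Candidates per position — 1:staadeirn {C,P}; 2:zrautask {A,P}; 3:teenaup {A,C}; 4:zrautask {A,P}; 5:saapdri {V}; 6:staadeirn {C,P}; 7:teenaup {A,C}; 8:toi {C,V}; 9:krar {A}; 10:ploflour {P}.
One satisfying assignment: C A C P V C A C A P.
Rule-by-rule: rule 1 ok; rule 2 ok; rule 3 ok; rule 4 ok; rule 5 ok.

YES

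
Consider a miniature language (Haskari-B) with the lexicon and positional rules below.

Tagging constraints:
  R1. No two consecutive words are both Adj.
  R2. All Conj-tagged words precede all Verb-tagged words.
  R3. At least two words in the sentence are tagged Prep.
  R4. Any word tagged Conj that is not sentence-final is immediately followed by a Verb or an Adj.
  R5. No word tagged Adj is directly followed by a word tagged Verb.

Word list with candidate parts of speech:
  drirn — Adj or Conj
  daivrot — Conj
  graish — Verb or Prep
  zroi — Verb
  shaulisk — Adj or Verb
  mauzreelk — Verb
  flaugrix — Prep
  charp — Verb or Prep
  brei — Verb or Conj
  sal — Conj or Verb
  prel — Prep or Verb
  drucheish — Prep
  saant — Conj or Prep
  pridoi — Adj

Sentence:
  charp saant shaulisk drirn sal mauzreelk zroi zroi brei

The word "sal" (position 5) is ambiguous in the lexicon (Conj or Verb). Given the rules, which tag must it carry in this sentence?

Candidates per position — 1:charp {Verb,Prep}; 2:saant {Conj,Prep}; 3:shaulisk {Adj,Verb}; 4:drirn {Adj,Conj}; 5:sal {Conj,Verb}; 6:mauzreelk {Verb}; 7:zroi {Verb}; 8:zroi {Verb}; 9:brei {Verb,Conj}.
Position 1: tagging it Verb would leave rule 3 unsatisfiable, so it must be Prep.
Position 2: tagging it Conj would leave rule 3 unsatisfiable, so it must be Prep.
Position 9: tagging it Conj would leave rule 2 unsatisfiable, so it must be Verb.
Position 5: the remaining choice is settled jointly with positions 3, 4 — only Verb at position 5 is part of a tagging that satisfies every rule.
The unique satisfying tagging is: Prep Prep Adj Conj Verb Verb Verb Verb Verb.
Verifying each rule — rule 1 satisfied; rule 2 satisfied; rule 3 satisfied; rule 4 satisfied; rule 5 satisfied.

Verb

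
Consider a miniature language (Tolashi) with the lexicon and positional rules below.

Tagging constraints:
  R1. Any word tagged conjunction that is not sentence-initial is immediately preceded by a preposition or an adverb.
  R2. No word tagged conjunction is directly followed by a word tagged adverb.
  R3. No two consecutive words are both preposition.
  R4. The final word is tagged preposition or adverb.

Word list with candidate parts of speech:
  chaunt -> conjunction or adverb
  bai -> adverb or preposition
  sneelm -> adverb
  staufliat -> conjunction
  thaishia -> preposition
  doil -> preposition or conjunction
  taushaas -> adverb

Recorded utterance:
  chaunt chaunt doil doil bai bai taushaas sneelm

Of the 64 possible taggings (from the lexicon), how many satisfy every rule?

4

Candidates per position — 1:chaunt {conjunction,adverb}; 2:chaunt {conjunction,adverb}; 3:doil {preposition,conjunction}; 4:doil {preposition,conjunction}; 5:bai {adverb,preposition}; 6:bai {adverb,preposition}; 7:taushaas {adverb}; 8:sneelm {adverb}.
There are 64 candidate sequences in total.
The sequences that satisfy every rule: adverb conjunction preposition conjunction preposition adverb adverb adverb; adverb adverb preposition conjunction preposition adverb adverb adverb; adverb adverb conjunction preposition adverb adverb adverb adverb; adverb adverb conjunction preposition adverb preposition adverb adverb.
Count = 4.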